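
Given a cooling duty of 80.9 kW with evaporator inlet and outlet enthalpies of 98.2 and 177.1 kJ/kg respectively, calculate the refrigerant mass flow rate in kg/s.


dh = 177.1 - 98.2 = 78.9 kJ/kg
m_dot = Q / dh = 80.9 / 78.9 = 1.0253 kg/s

1.0253


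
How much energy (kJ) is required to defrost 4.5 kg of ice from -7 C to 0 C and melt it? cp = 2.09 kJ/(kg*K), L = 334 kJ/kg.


Sensible heat = cp * dT = 2.09 * 7 = 14.63 kJ/kg
Total per kg = 14.63 + 334 = 348.63 kJ/kg
Q = m * total = 4.5 * 348.63
Q = 1568.8 kJ

1568.8


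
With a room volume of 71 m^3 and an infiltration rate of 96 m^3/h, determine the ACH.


ACH = flow / volume
ACH = 96 / 71
ACH = 1.352

1.352


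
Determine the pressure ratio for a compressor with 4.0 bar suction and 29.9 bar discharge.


PR = P_high / P_low
PR = 29.9 / 4.0
PR = 7.475

7.475


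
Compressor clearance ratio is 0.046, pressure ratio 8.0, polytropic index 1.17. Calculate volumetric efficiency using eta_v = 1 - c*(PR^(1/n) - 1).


PR^(1/n) = 8.0^(1/1.17) = 5.91387014
eta_v = 1 - 0.046 * (5.91387014 - 1)
eta_v = 0.774

0.774


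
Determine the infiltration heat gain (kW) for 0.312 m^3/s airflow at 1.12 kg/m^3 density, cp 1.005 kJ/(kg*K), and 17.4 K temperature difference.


Q = V_dot * rho * cp * dT
Q = 0.312 * 1.12 * 1.005 * 17.4
Q = 6.111 kW

6.111


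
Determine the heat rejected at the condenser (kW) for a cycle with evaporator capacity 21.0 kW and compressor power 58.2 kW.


Q_cond = Q_evap + W
Q_cond = 21.0 + 58.2
Q_cond = 79.2 kW

79.2


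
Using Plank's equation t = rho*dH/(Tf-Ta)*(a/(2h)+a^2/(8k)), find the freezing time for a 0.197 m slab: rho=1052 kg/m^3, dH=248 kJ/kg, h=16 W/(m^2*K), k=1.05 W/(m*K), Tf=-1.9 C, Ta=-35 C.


dT = -1.9 - (-35) = 33.1 K
term1 = a/(2h) = 0.197/(2*16) = 0.00615625
term2 = a^2/(8k) = 0.197^2/(8*1.05) = 0.004620119048
t = rho*dH*1000/dT * (term1 + term2)
t = 1052*248*1000/33.1 * (0.00615625 + 0.004620119048)
t = 84940 s

84940


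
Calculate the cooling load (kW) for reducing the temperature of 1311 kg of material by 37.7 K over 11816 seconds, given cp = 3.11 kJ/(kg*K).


Q = m * cp * dT / t
Q = 1311 * 3.11 * 37.7 / 11816
Q = 13.009 kW

13.009


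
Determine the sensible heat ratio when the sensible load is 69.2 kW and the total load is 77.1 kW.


SHR = Q_sensible / Q_total
SHR = 69.2 / 77.1
SHR = 0.898

0.898


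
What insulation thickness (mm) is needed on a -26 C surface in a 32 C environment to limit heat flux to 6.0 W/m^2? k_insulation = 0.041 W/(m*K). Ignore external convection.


dT = 32 - (-26) = 58 K
thickness = k * dT / q_max * 1000
thickness = 0.041 * 58 / 6.0 * 1000
thickness = 396.3 mm

396.3


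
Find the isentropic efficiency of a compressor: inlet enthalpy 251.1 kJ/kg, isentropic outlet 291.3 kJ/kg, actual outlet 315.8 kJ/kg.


dh_ideal = 291.3 - 251.1 = 40.2 kJ/kg
dh_actual = 315.8 - 251.1 = 64.7 kJ/kg
eta_s = dh_ideal / dh_actual = 40.2 / 64.7
eta_s = 0.6213

0.6213


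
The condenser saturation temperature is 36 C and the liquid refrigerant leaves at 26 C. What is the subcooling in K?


Subcooling = T_cond - T_liquid
Subcooling = 36 - 26
Subcooling = 10 K

10


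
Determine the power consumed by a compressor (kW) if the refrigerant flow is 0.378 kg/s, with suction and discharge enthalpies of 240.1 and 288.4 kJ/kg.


dh = 288.4 - 240.1 = 48.3 kJ/kg
W = m_dot * dh = 0.378 * 48.3 = 18.26 kW

18.26


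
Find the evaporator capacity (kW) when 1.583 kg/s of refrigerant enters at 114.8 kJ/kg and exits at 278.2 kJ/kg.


dh = 278.2 - 114.8 = 163.4 kJ/kg
Q_evap = m_dot * dh = 1.583 * 163.4
Q_evap = 258.66 kW

258.66


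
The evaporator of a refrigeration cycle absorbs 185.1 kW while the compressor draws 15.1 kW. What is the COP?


COP = Q_evap / W
COP = 185.1 / 15.1
COP = 12.258

12.258


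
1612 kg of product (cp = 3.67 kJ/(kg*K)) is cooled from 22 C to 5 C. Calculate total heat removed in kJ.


dT = 22 - (5) = 17 K
Q = m * cp * dT = 1612 * 3.67 * 17
Q = 100573 kJ

100573


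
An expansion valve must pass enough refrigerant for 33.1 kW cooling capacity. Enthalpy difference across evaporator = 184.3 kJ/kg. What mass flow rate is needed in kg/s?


m_dot = Q / dh
m_dot = 33.1 / 184.3
m_dot = 0.1796 kg/s

0.1796


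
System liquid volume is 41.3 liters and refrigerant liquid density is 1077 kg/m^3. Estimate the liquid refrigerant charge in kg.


Charge = V * rho / 1000
Charge = 41.3 * 1077 / 1000
Charge = 44.48 kg

44.48


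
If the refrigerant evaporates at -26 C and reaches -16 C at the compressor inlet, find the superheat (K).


Superheat = T_suction - T_evap
Superheat = -16 - (-26)
Superheat = 10 K

10


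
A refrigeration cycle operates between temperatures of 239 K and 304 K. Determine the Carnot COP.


dT = 304 - 239 = 65 K
COP_carnot = T_cold / dT = 239 / 65
COP_carnot = 3.677

3.677


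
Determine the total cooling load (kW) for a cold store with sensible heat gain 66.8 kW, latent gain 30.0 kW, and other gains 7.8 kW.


Q_total = Q_s + Q_l + Q_misc
Q_total = 66.8 + 30.0 + 7.8
Q_total = 104.6 kW

104.6


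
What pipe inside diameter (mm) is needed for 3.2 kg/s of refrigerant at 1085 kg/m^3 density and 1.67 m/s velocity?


A = m_dot / (rho * v) = 3.2 / (1085 * 1.67) = 0.001766053147 m^2
d = sqrt(4*A/pi) * 1000
d = 47.4 mm

47.4


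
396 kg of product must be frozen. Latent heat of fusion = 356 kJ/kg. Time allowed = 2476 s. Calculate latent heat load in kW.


Q_lat = m * h_fg / t
Q_lat = 396 * 356 / 2476
Q_lat = 56.94 kW

56.94


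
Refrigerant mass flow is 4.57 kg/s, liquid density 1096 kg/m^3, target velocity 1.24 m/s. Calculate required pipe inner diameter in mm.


A = m_dot / (rho * v) = 4.57 / (1096 * 1.24) = 0.003362667765 m^2
d = sqrt(4*A/pi) * 1000
d = 65.4 mm

65.4


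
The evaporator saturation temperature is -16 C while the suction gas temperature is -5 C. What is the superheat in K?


Superheat = T_suction - T_evap
Superheat = -5 - (-16)
Superheat = 11 K

11


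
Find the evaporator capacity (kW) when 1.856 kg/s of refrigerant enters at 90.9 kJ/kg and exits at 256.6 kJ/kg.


dh = 256.6 - 90.9 = 165.7 kJ/kg
Q_evap = m_dot * dh = 1.856 * 165.7
Q_evap = 307.54 kW

307.54


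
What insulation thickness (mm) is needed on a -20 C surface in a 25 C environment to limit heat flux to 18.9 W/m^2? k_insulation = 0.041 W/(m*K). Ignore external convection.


dT = 25 - (-20) = 45 K
thickness = k * dT / q_max * 1000
thickness = 0.041 * 45 / 18.9 * 1000
thickness = 97.6 mm

97.6


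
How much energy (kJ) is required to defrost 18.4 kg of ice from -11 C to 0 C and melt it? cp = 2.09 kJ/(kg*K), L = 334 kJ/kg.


Sensible heat = cp * dT = 2.09 * 11 = 22.99 kJ/kg
Total per kg = 22.99 + 334 = 356.99 kJ/kg
Q = m * total = 18.4 * 356.99
Q = 6568.6 kJ

6568.6


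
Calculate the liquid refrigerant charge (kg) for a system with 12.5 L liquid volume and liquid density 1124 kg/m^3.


Charge = V * rho / 1000
Charge = 12.5 * 1124 / 1000
Charge = 14.05 kg

14.05


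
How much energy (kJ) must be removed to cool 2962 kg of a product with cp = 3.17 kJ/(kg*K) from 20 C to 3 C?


dT = 20 - (3) = 17 K
Q = m * cp * dT = 2962 * 3.17 * 17
Q = 159622 kJ

159622


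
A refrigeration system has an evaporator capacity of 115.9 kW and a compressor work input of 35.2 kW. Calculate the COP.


COP = Q_evap / W
COP = 115.9 / 35.2
COP = 3.293

3.293


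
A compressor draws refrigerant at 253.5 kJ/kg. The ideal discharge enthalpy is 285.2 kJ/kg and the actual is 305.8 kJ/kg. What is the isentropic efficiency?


dh_ideal = 285.2 - 253.5 = 31.7 kJ/kg
dh_actual = 305.8 - 253.5 = 52.3 kJ/kg
eta_s = dh_ideal / dh_actual = 31.7 / 52.3
eta_s = 0.6061

0.6061


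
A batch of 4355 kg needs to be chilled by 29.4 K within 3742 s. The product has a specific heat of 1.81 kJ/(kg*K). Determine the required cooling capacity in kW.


Q = m * cp * dT / t
Q = 4355 * 1.81 * 29.4 / 3742
Q = 61.931 kW

61.931


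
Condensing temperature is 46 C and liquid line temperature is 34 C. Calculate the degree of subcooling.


Subcooling = T_cond - T_liquid
Subcooling = 46 - 34
Subcooling = 12 K

12


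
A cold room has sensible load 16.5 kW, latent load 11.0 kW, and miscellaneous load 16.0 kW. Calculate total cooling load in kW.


Q_total = Q_s + Q_l + Q_misc
Q_total = 16.5 + 11.0 + 16.0
Q_total = 43.5 kW

43.5


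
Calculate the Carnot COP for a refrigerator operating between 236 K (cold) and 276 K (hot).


dT = 276 - 236 = 40 K
COP_carnot = T_cold / dT = 236 / 40
COP_carnot = 5.9

5.9


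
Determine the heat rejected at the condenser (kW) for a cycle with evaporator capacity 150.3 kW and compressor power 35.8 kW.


Q_cond = Q_evap + W
Q_cond = 150.3 + 35.8
Q_cond = 186.1 kW

186.1


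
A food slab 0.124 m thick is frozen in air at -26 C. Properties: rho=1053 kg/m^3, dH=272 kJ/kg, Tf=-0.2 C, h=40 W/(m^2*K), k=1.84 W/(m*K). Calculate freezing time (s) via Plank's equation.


dT = -0.2 - (-26) = 25.8 K
term1 = a/(2h) = 0.124/(2*40) = 0.00155
term2 = a^2/(8k) = 0.124^2/(8*1.84) = 0.001044565217
t = rho*dH*1000/dT * (term1 + term2)
t = 1053*272*1000/25.8 * (0.00155 + 0.001044565217)
t = 28803 s

28803


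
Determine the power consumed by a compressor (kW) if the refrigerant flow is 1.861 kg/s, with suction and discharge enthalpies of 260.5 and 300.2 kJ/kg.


dh = 300.2 - 260.5 = 39.7 kJ/kg
W = m_dot * dh = 1.861 * 39.7 = 73.88 kW

73.88


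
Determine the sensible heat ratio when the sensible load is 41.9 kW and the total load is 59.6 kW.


SHR = Q_sensible / Q_total
SHR = 41.9 / 59.6
SHR = 0.703

0.703


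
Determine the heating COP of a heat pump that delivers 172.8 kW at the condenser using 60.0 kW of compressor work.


COP_hp = Q_cond / W
COP_hp = 172.8 / 60.0
COP_hp = 2.88

2.88


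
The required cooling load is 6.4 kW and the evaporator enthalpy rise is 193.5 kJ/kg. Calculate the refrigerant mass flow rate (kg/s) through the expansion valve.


m_dot = Q / dh
m_dot = 6.4 / 193.5
m_dot = 0.0331 kg/s

0.0331


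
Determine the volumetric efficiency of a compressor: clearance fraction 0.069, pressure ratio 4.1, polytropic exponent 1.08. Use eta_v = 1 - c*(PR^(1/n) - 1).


PR^(1/n) = 4.1^(1/1.08) = 3.69311184
eta_v = 1 - 0.069 * (3.69311184 - 1)
eta_v = 0.8142

0.8142


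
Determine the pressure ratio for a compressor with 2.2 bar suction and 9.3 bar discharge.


PR = P_high / P_low
PR = 9.3 / 2.2
PR = 4.227

4.227


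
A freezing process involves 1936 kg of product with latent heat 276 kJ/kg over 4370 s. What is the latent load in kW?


Q_lat = m * h_fg / t
Q_lat = 1936 * 276 / 4370
Q_lat = 122.27 kW

122.27


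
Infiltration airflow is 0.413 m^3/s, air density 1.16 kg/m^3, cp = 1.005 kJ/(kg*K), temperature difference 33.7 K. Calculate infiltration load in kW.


Q = V_dot * rho * cp * dT
Q = 0.413 * 1.16 * 1.005 * 33.7
Q = 16.226 kW

16.226


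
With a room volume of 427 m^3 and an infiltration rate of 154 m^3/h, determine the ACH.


ACH = flow / volume
ACH = 154 / 427
ACH = 0.361

0.361


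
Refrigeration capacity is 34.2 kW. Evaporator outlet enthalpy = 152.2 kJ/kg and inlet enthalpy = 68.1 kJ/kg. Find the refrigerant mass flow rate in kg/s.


dh = 152.2 - 68.1 = 84.1 kJ/kg
m_dot = Q / dh = 34.2 / 84.1 = 0.4067 kg/s

0.4067


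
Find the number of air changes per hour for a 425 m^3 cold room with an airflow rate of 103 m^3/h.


ACH = flow / volume
ACH = 103 / 425
ACH = 0.242

0.242


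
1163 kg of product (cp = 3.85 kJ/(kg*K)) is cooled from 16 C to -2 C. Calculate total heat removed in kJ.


dT = 16 - (-2) = 18 K
Q = m * cp * dT = 1163 * 3.85 * 18
Q = 80596 kJ

80596


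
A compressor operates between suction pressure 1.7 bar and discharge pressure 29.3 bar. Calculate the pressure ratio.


PR = P_high / P_low
PR = 29.3 / 1.7
PR = 17.235

17.235


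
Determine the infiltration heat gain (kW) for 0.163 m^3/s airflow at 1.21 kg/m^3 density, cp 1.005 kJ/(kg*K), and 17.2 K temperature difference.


Q = V_dot * rho * cp * dT
Q = 0.163 * 1.21 * 1.005 * 17.2
Q = 3.409 kW

3.409


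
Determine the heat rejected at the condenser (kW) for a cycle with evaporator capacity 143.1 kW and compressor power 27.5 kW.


Q_cond = Q_evap + W
Q_cond = 143.1 + 27.5
Q_cond = 170.6 kW

170.6


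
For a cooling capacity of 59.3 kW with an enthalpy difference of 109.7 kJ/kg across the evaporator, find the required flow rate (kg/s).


m_dot = Q / dh
m_dot = 59.3 / 109.7
m_dot = 0.5406 kg/s

0.5406


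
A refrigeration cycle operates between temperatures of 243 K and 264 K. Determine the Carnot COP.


dT = 264 - 243 = 21 K
COP_carnot = T_cold / dT = 243 / 21
COP_carnot = 11.571

11.571


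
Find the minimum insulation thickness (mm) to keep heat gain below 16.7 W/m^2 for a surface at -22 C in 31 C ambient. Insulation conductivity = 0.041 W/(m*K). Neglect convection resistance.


dT = 31 - (-22) = 53 K
thickness = k * dT / q_max * 1000
thickness = 0.041 * 53 / 16.7 * 1000
thickness = 130.1 mm

130.1


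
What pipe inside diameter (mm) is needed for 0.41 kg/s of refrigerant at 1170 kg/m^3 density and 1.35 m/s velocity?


A = m_dot / (rho * v) = 0.41 / (1170 * 1.35) = 0.0002595758151 m^2
d = sqrt(4*A/pi) * 1000
d = 18.2 mm

18.2


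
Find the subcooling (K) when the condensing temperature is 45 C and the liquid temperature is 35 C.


Subcooling = T_cond - T_liquid
Subcooling = 45 - 35
Subcooling = 10 K

10


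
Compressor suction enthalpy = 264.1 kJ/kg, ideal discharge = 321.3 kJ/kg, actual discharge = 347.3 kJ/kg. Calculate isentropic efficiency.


dh_ideal = 321.3 - 264.1 = 57.2 kJ/kg
dh_actual = 347.3 - 264.1 = 83.2 kJ/kg
eta_s = dh_ideal / dh_actual = 57.2 / 83.2
eta_s = 0.6875

0.6875


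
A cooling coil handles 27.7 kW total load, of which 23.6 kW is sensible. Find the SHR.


SHR = Q_sensible / Q_total
SHR = 23.6 / 27.7
SHR = 0.852

0.852


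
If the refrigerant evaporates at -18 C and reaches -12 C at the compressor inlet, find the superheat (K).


Superheat = T_suction - T_evap
Superheat = -12 - (-18)
Superheat = 6 K

6


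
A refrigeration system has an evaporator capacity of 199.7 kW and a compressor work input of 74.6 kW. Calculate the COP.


COP = Q_evap / W
COP = 199.7 / 74.6
COP = 2.677

2.677


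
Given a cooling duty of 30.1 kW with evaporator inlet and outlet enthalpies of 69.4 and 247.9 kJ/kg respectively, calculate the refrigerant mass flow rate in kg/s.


dh = 247.9 - 69.4 = 178.5 kJ/kg
m_dot = Q / dh = 30.1 / 178.5 = 0.1686 kg/s

0.1686


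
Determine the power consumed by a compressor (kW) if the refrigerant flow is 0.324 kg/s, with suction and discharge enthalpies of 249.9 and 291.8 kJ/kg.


dh = 291.8 - 249.9 = 41.9 kJ/kg
W = m_dot * dh = 0.324 * 41.9 = 13.58 kW

13.58


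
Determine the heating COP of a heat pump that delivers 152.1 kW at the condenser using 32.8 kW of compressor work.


COP_hp = Q_cond / W
COP_hp = 152.1 / 32.8
COP_hp = 4.637

4.637


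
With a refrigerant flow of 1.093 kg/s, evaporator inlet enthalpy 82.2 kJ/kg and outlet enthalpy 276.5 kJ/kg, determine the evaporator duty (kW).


dh = 276.5 - 82.2 = 194.3 kJ/kg
Q_evap = m_dot * dh = 1.093 * 194.3
Q_evap = 212.37 kW

212.37


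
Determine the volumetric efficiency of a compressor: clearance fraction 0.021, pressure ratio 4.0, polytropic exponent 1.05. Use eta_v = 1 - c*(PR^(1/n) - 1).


PR^(1/n) = 4.0^(1/1.05) = 3.74447097
eta_v = 1 - 0.021 * (3.74447097 - 1)
eta_v = 0.9424

0.9424


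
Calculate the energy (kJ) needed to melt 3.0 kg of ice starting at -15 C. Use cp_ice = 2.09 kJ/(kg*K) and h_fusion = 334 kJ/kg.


Sensible heat = cp * dT = 2.09 * 15 = 31.35 kJ/kg
Total per kg = 31.35 + 334 = 365.35 kJ/kg
Q = m * total = 3.0 * 365.35
Q = 1096.1 kJ

1096.1


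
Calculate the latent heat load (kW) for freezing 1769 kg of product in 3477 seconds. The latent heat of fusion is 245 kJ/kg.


Q_lat = m * h_fg / t
Q_lat = 1769 * 245 / 3477
Q_lat = 124.65 kW

124.65


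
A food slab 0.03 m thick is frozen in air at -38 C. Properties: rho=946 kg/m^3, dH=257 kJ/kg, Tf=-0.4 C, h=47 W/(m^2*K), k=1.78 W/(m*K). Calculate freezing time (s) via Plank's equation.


dT = -0.4 - (-38) = 37.6 K
term1 = a/(2h) = 0.03/(2*47) = 0.0003191489362
term2 = a^2/(8k) = 0.03^2/(8*1.78) = 0.00006320224719
t = rho*dH*1000/dT * (term1 + term2)
t = 946*257*1000/37.6 * (0.0003191489362 + 0.00006320224719)
t = 2472 s

2472


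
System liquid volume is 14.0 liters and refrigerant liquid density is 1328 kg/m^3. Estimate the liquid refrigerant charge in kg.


Charge = V * rho / 1000
Charge = 14.0 * 1328 / 1000
Charge = 18.59 kg

18.59


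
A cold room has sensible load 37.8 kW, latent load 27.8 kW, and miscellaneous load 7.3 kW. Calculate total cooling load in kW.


Q_total = Q_s + Q_l + Q_misc
Q_total = 37.8 + 27.8 + 7.3
Q_total = 72.9 kW

72.9


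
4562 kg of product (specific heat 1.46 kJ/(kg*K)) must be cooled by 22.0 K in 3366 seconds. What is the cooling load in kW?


Q = m * cp * dT / t
Q = 4562 * 1.46 * 22.0 / 3366
Q = 43.533 kW

43.533


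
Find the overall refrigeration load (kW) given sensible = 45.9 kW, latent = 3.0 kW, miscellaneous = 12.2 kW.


Q_total = Q_s + Q_l + Q_misc
Q_total = 45.9 + 3.0 + 12.2
Q_total = 61.1 kW

61.1


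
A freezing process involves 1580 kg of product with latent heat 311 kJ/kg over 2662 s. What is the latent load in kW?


Q_lat = m * h_fg / t
Q_lat = 1580 * 311 / 2662
Q_lat = 184.59 kW

184.59


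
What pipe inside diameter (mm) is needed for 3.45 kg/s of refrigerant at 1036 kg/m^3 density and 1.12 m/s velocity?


A = m_dot / (rho * v) = 3.45 / (1036 * 1.12) = 0.002973317705 m^2
d = sqrt(4*A/pi) * 1000
d = 61.5 mm

61.5


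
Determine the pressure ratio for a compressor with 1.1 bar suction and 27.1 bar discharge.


PR = P_high / P_low
PR = 27.1 / 1.1
PR = 24.636

24.636


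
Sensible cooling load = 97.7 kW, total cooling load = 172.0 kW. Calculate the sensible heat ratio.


SHR = Q_sensible / Q_total
SHR = 97.7 / 172.0
SHR = 0.568

0.568


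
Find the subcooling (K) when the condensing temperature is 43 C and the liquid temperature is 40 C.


Subcooling = T_cond - T_liquid
Subcooling = 43 - 40
Subcooling = 3 K

3


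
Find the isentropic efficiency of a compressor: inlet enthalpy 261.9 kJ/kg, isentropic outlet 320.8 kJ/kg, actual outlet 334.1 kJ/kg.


dh_ideal = 320.8 - 261.9 = 58.9 kJ/kg
dh_actual = 334.1 - 261.9 = 72.2 kJ/kg
eta_s = dh_ideal / dh_actual = 58.9 / 72.2
eta_s = 0.8158

0.8158


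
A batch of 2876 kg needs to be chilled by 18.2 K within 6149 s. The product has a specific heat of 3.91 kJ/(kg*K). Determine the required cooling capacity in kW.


Q = m * cp * dT / t
Q = 2876 * 3.91 * 18.2 / 6149
Q = 33.284 kW

33.284


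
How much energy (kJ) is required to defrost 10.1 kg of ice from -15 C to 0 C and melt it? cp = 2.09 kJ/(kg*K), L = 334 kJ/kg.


Sensible heat = cp * dT = 2.09 * 15 = 31.35 kJ/kg
Total per kg = 31.35 + 334 = 365.35 kJ/kg
Q = m * total = 10.1 * 365.35
Q = 3690.0 kJ

3690.0


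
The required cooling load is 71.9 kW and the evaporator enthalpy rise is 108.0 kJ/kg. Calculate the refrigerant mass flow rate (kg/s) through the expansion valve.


m_dot = Q / dh
m_dot = 71.9 / 108.0
m_dot = 0.6657 kg/s

0.6657


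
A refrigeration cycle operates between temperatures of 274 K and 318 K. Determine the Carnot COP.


dT = 318 - 274 = 44 K
COP_carnot = T_cold / dT = 274 / 44
COP_carnot = 6.227

6.227


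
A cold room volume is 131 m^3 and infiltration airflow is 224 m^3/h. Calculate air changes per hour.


ACH = flow / volume
ACH = 224 / 131
ACH = 1.71

1.71


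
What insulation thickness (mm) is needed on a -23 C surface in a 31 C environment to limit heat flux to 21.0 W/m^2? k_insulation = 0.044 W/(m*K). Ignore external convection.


dT = 31 - (-23) = 54 K
thickness = k * dT / q_max * 1000
thickness = 0.044 * 54 / 21.0 * 1000
thickness = 113.1 mm

113.1


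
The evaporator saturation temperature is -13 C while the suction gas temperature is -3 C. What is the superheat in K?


Superheat = T_suction - T_evap
Superheat = -3 - (-13)
Superheat = 10 K

10


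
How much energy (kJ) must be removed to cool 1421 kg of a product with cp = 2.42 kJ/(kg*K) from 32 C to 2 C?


dT = 32 - (2) = 30 K
Q = m * cp * dT = 1421 * 2.42 * 30
Q = 103165 kJ

103165


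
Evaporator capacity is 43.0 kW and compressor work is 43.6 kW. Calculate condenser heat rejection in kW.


Q_cond = Q_evap + W
Q_cond = 43.0 + 43.6
Q_cond = 86.6 kW

86.6


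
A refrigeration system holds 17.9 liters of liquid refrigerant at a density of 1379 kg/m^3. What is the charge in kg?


Charge = V * rho / 1000
Charge = 17.9 * 1379 / 1000
Charge = 24.68 kg

24.68


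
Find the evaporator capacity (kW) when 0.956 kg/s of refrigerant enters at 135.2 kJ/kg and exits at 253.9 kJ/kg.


dh = 253.9 - 135.2 = 118.7 kJ/kg
Q_evap = m_dot * dh = 0.956 * 118.7
Q_evap = 113.48 kW

113.48


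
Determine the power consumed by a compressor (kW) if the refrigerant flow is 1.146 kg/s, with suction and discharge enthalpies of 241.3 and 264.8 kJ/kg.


dh = 264.8 - 241.3 = 23.5 kJ/kg
W = m_dot * dh = 1.146 * 23.5 = 26.93 kW

26.93


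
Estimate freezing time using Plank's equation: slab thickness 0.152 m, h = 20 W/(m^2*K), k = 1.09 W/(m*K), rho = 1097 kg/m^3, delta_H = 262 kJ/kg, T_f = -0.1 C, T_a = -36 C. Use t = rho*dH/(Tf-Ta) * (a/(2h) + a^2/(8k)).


dT = -0.1 - (-36) = 35.9 K
term1 = a/(2h) = 0.152/(2*20) = 0.0038
term2 = a^2/(8k) = 0.152^2/(8*1.09) = 0.002649541284
t = rho*dH*1000/dT * (term1 + term2)
t = 1097*262*1000/35.9 * (0.0038 + 0.002649541284)
t = 51635 s

51635


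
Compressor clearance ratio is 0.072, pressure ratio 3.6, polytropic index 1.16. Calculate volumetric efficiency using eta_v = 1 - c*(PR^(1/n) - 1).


PR^(1/n) = 3.6^(1/1.16) = 3.0169709
eta_v = 1 - 0.072 * (3.0169709 - 1)
eta_v = 0.8548

0.8548


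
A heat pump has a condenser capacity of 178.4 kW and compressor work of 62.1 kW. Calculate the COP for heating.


COP_hp = Q_cond / W
COP_hp = 178.4 / 62.1
COP_hp = 2.873

2.873


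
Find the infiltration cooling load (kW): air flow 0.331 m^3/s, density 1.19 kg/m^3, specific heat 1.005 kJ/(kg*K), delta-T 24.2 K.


Q = V_dot * rho * cp * dT
Q = 0.331 * 1.19 * 1.005 * 24.2
Q = 9.58 kW

9.58


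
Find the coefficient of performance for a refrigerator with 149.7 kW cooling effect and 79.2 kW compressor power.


COP = Q_evap / W
COP = 149.7 / 79.2
COP = 1.89

1.89


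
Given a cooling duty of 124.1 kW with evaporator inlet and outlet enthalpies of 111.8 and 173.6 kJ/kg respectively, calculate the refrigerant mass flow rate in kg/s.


dh = 173.6 - 111.8 = 61.8 kJ/kg
m_dot = Q / dh = 124.1 / 61.8 = 2.0081 kg/s

2.0081


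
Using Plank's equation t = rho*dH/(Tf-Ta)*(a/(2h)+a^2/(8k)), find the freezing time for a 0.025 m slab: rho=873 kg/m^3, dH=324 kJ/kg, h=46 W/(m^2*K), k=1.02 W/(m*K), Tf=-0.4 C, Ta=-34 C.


dT = -0.4 - (-34) = 33.6 K
term1 = a/(2h) = 0.025/(2*46) = 0.0002717391304
term2 = a^2/(8k) = 0.025^2/(8*1.02) = 0.00007659313725
t = rho*dH*1000/dT * (term1 + term2)
t = 873*324*1000/33.6 * (0.0002717391304 + 0.00007659313725)
t = 2932 s

2932


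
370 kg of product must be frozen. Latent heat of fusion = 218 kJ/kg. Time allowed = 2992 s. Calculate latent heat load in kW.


Q_lat = m * h_fg / t
Q_lat = 370 * 218 / 2992
Q_lat = 26.96 kW

26.96


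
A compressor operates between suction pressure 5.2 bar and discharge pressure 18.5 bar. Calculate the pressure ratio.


PR = P_high / P_low
PR = 18.5 / 5.2
PR = 3.558

3.558


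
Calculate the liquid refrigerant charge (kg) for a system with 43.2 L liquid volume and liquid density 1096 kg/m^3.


Charge = V * rho / 1000
Charge = 43.2 * 1096 / 1000
Charge = 47.35 kg

47.35


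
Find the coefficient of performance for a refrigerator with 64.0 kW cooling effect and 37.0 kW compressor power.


COP = Q_evap / W
COP = 64.0 / 37.0
COP = 1.73

1.73


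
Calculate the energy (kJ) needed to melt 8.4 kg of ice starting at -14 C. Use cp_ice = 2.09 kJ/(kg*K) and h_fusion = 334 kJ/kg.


Sensible heat = cp * dT = 2.09 * 14 = 29.26 kJ/kg
Total per kg = 29.26 + 334 = 363.26 kJ/kg
Q = m * total = 8.4 * 363.26
Q = 3051.4 kJ

3051.4


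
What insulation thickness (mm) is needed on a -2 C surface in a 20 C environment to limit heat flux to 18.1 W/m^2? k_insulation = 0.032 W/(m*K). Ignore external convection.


dT = 20 - (-2) = 22 K
thickness = k * dT / q_max * 1000
thickness = 0.032 * 22 / 18.1 * 1000
thickness = 38.9 mm

38.9


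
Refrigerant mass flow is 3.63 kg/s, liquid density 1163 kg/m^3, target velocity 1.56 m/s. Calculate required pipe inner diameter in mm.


A = m_dot / (rho * v) = 3.63 / (1163 * 1.56) = 0.002000793703 m^2
d = sqrt(4*A/pi) * 1000
d = 50.5 mm

50.5


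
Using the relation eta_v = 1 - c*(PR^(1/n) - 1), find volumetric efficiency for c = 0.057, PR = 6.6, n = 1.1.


PR^(1/n) = 6.6^(1/1.1) = 5.55955385
eta_v = 1 - 0.057 * (5.55955385 - 1)
eta_v = 0.7401

0.7401


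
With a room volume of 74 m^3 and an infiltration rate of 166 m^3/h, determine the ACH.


ACH = flow / volume
ACH = 166 / 74
ACH = 2.243

2.243


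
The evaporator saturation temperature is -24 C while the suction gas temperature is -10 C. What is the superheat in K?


Superheat = T_suction - T_evap
Superheat = -10 - (-24)
Superheat = 14 K

14


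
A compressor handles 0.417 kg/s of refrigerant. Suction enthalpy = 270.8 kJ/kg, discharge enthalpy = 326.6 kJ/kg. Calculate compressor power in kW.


dh = 326.6 - 270.8 = 55.8 kJ/kg
W = m_dot * dh = 0.417 * 55.8 = 23.27 kW

23.27


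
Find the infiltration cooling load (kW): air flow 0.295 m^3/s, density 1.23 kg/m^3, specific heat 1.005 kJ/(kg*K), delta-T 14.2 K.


Q = V_dot * rho * cp * dT
Q = 0.295 * 1.23 * 1.005 * 14.2
Q = 5.178 kW

5.178


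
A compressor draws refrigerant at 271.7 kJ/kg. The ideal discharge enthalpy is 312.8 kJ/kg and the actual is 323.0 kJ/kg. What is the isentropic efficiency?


dh_ideal = 312.8 - 271.7 = 41.1 kJ/kg
dh_actual = 323.0 - 271.7 = 51.3 kJ/kg
eta_s = dh_ideal / dh_actual = 41.1 / 51.3
eta_s = 0.8012

0.8012


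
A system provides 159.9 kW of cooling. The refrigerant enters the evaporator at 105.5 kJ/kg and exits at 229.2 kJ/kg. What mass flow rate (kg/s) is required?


dh = 229.2 - 105.5 = 123.7 kJ/kg
m_dot = Q / dh = 159.9 / 123.7 = 1.2926 kg/s

1.2926


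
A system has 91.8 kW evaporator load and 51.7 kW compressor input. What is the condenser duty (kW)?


Q_cond = Q_evap + W
Q_cond = 91.8 + 51.7
Q_cond = 143.5 kW

143.5


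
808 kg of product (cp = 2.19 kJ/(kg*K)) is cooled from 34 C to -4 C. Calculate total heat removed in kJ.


dT = 34 - (-4) = 38 K
Q = m * cp * dT = 808 * 2.19 * 38
Q = 67242 kJ

67242


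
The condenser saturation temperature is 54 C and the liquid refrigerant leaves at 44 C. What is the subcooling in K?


Subcooling = T_cond - T_liquid
Subcooling = 54 - 44
Subcooling = 10 K

10


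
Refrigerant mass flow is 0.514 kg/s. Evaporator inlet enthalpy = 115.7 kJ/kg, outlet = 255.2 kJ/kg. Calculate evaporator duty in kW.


dh = 255.2 - 115.7 = 139.5 kJ/kg
Q_evap = m_dot * dh = 0.514 * 139.5
Q_evap = 71.7 kW

71.7


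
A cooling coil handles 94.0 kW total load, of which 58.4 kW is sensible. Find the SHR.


SHR = Q_sensible / Q_total
SHR = 58.4 / 94.0
SHR = 0.621

0.621


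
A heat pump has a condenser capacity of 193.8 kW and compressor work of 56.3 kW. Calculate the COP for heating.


COP_hp = Q_cond / W
COP_hp = 193.8 / 56.3
COP_hp = 3.442

3.442


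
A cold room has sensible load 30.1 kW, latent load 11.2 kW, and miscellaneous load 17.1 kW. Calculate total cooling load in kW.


Q_total = Q_s + Q_l + Q_misc
Q_total = 30.1 + 11.2 + 17.1
Q_total = 58.4 kW

58.4


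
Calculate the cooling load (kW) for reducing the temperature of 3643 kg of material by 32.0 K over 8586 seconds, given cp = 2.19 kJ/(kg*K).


Q = m * cp * dT / t
Q = 3643 * 2.19 * 32.0 / 8586
Q = 29.735 kW

29.735


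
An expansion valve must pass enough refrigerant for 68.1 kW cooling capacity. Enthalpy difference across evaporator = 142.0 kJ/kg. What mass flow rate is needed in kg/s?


m_dot = Q / dh
m_dot = 68.1 / 142.0
m_dot = 0.4796 kg/s

0.4796


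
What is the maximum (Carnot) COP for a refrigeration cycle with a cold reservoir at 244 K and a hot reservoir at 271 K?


dT = 271 - 244 = 27 K
COP_carnot = T_cold / dT = 244 / 27
COP_carnot = 9.037

9.037


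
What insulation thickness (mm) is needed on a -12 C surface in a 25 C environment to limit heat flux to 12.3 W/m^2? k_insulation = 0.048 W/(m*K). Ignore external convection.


dT = 25 - (-12) = 37 K
thickness = k * dT / q_max * 1000
thickness = 0.048 * 37 / 12.3 * 1000
thickness = 144.4 mm

144.4


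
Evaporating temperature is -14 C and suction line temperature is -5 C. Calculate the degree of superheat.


Superheat = T_suction - T_evap
Superheat = -5 - (-14)
Superheat = 9 K

9


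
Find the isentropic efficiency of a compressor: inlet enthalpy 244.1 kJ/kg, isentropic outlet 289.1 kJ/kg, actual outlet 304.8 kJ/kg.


dh_ideal = 289.1 - 244.1 = 45.0 kJ/kg
dh_actual = 304.8 - 244.1 = 60.7 kJ/kg
eta_s = dh_ideal / dh_actual = 45.0 / 60.7
eta_s = 0.7414

0.7414


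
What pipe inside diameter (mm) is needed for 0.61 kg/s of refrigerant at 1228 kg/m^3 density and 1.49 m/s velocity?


A = m_dot / (rho * v) = 0.61 / (1228 * 1.49) = 0.000333384343 m^2
d = sqrt(4*A/pi) * 1000
d = 20.6 mm

20.6


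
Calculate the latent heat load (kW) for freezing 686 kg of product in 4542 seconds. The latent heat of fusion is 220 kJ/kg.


Q_lat = m * h_fg / t
Q_lat = 686 * 220 / 4542
Q_lat = 33.23 kW

33.23


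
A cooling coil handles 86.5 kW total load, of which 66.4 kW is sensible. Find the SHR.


SHR = Q_sensible / Q_total
SHR = 66.4 / 86.5
SHR = 0.768

0.768


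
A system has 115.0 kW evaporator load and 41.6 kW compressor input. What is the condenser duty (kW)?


Q_cond = Q_evap + W
Q_cond = 115.0 + 41.6
Q_cond = 156.6 kW

156.6


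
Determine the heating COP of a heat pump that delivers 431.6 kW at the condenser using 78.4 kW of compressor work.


COP_hp = Q_cond / W
COP_hp = 431.6 / 78.4
COP_hp = 5.505

5.505


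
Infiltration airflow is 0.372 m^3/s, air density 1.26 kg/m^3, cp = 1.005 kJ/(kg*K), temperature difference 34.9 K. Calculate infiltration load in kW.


Q = V_dot * rho * cp * dT
Q = 0.372 * 1.26 * 1.005 * 34.9
Q = 16.44 kW

16.44


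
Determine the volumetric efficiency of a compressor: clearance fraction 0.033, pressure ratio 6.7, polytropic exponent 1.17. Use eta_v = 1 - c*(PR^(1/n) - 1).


PR^(1/n) = 6.7^(1/1.17) = 5.08214252
eta_v = 1 - 0.033 * (5.08214252 - 1)
eta_v = 0.8653

0.8653


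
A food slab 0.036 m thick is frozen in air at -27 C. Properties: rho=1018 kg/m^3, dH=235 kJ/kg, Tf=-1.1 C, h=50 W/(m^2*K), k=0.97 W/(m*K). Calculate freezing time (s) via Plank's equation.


dT = -1.1 - (-27) = 25.9 K
term1 = a/(2h) = 0.036/(2*50) = 0.00036
term2 = a^2/(8k) = 0.036^2/(8*0.97) = 0.0001670103093
t = rho*dH*1000/dT * (term1 + term2)
t = 1018*235*1000/25.9 * (0.00036 + 0.0001670103093)
t = 4868 s

4868


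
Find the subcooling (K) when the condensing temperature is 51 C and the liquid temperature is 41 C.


Subcooling = T_cond - T_liquid
Subcooling = 51 - 41
Subcooling = 10 K

10


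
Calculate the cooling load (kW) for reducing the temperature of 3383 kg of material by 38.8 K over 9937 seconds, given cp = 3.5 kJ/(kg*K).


Q = m * cp * dT / t
Q = 3383 * 3.5 * 38.8 / 9937
Q = 46.232 kW

46.232


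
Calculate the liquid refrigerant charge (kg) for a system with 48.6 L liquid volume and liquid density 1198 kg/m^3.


Charge = V * rho / 1000
Charge = 48.6 * 1198 / 1000
Charge = 58.22 kg

58.22


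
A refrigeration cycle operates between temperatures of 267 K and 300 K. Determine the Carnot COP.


dT = 300 - 267 = 33 K
COP_carnot = T_cold / dT = 267 / 33
COP_carnot = 8.091

8.091


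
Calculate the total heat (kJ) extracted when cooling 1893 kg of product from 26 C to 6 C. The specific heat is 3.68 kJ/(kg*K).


dT = 26 - (6) = 20 K
Q = m * cp * dT = 1893 * 3.68 * 20
Q = 139325 kJ

139325


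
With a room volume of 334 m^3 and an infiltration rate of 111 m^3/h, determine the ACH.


ACH = flow / volume
ACH = 111 / 334
ACH = 0.332

0.332


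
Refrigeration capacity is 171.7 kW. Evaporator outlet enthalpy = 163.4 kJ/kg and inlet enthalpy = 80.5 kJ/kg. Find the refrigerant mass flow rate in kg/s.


dh = 163.4 - 80.5 = 82.9 kJ/kg
m_dot = Q / dh = 171.7 / 82.9 = 2.0712 kg/s

2.0712


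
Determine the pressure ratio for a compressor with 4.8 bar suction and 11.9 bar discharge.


PR = P_high / P_low
PR = 11.9 / 4.8
PR = 2.479

2.479


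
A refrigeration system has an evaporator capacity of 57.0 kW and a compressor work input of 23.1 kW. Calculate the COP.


COP = Q_evap / W
COP = 57.0 / 23.1
COP = 2.468

2.468


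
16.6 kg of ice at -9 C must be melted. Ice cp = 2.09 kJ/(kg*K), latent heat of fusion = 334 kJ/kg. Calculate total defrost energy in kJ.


Sensible heat = cp * dT = 2.09 * 9 = 18.81 kJ/kg
Total per kg = 18.81 + 334 = 352.81 kJ/kg
Q = m * total = 16.6 * 352.81
Q = 5856.6 kJ

5856.6


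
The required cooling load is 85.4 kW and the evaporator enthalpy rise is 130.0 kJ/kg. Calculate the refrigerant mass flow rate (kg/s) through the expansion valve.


m_dot = Q / dh
m_dot = 85.4 / 130.0
m_dot = 0.6569 kg/s

0.6569


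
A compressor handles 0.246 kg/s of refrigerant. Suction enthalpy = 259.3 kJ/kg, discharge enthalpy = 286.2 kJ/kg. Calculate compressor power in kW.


dh = 286.2 - 259.3 = 26.9 kJ/kg
W = m_dot * dh = 0.246 * 26.9 = 6.62 kW

6.62


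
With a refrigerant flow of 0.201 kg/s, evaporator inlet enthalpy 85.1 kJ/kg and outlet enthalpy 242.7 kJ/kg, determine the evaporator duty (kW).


dh = 242.7 - 85.1 = 157.6 kJ/kg
Q_evap = m_dot * dh = 0.201 * 157.6
Q_evap = 31.68 kW

31.68


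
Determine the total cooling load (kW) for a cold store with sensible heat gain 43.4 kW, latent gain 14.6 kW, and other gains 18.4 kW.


Q_total = Q_s + Q_l + Q_misc
Q_total = 43.4 + 14.6 + 18.4
Q_total = 76.4 kW

76.4


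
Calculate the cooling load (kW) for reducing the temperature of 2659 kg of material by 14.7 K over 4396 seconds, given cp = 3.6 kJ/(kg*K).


Q = m * cp * dT / t
Q = 2659 * 3.6 * 14.7 / 4396
Q = 32.01 kW

32.01


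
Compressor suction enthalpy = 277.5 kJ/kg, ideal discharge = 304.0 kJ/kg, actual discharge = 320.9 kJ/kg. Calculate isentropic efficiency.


dh_ideal = 304.0 - 277.5 = 26.5 kJ/kg
dh_actual = 320.9 - 277.5 = 43.4 kJ/kg
eta_s = dh_ideal / dh_actual = 26.5 / 43.4
eta_s = 0.6106

0.6106


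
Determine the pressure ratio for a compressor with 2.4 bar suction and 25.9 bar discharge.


PR = P_high / P_low
PR = 25.9 / 2.4
PR = 10.792

10.792


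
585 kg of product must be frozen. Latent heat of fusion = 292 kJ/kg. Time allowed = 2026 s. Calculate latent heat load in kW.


Q_lat = m * h_fg / t
Q_lat = 585 * 292 / 2026
Q_lat = 84.31 kW

84.31


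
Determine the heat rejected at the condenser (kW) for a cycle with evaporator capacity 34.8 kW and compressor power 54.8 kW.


Q_cond = Q_evap + W
Q_cond = 34.8 + 54.8
Q_cond = 89.6 kW

89.6


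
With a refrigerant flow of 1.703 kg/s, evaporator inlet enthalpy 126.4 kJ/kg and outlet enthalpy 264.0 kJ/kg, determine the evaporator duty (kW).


dh = 264.0 - 126.4 = 137.6 kJ/kg
Q_evap = m_dot * dh = 1.703 * 137.6
Q_evap = 234.33 kW

234.33


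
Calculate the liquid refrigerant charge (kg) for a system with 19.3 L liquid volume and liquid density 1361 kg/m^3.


Charge = V * rho / 1000
Charge = 19.3 * 1361 / 1000
Charge = 26.27 kg

26.27


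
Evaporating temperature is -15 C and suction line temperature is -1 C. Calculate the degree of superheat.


Superheat = T_suction - T_evap
Superheat = -1 - (-15)
Superheat = 14 K

14


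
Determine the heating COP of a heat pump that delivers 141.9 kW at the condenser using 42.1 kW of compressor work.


COP_hp = Q_cond / W
COP_hp = 141.9 / 42.1
COP_hp = 3.371

3.371


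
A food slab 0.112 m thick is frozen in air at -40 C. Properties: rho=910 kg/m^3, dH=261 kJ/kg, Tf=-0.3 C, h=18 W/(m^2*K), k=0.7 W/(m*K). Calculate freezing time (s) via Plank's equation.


dT = -0.3 - (-40) = 39.7 K
term1 = a/(2h) = 0.112/(2*18) = 0.003111111111
term2 = a^2/(8k) = 0.112^2/(8*0.7) = 0.00224
t = rho*dH*1000/dT * (term1 + term2)
t = 910*261*1000/39.7 * (0.003111111111 + 0.00224)
t = 32014 s

32014


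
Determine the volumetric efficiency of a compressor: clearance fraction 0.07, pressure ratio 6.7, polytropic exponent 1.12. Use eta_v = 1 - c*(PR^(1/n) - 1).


PR^(1/n) = 6.7^(1/1.12) = 5.46470583
eta_v = 1 - 0.07 * (5.46470583 - 1)
eta_v = 0.6875

0.6875


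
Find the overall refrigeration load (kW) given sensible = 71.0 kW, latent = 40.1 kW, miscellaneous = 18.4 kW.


Q_total = Q_s + Q_l + Q_misc
Q_total = 71.0 + 40.1 + 18.4
Q_total = 129.5 kW

129.5


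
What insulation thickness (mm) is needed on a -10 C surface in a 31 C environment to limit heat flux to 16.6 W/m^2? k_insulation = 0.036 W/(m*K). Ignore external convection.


dT = 31 - (-10) = 41 K
thickness = k * dT / q_max * 1000
thickness = 0.036 * 41 / 16.6 * 1000
thickness = 88.9 mm

88.9


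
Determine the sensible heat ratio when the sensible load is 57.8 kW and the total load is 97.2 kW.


SHR = Q_sensible / Q_total
SHR = 57.8 / 97.2
SHR = 0.595

0.595


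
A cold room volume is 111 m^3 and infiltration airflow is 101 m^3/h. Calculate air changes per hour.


ACH = flow / volume
ACH = 101 / 111
ACH = 0.91

0.91


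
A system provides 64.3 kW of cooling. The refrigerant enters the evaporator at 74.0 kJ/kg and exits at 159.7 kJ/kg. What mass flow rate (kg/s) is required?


dh = 159.7 - 74.0 = 85.7 kJ/kg
m_dot = Q / dh = 64.3 / 85.7 = 0.7503 kg/s

0.7503


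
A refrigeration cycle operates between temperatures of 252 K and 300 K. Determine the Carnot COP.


dT = 300 - 252 = 48 K
COP_carnot = T_cold / dT = 252 / 48
COP_carnot = 5.25

5.25


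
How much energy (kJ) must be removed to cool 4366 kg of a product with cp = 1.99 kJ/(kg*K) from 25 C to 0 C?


dT = 25 - (0) = 25 K
Q = m * cp * dT = 4366 * 1.99 * 25
Q = 217209 kJ

217209


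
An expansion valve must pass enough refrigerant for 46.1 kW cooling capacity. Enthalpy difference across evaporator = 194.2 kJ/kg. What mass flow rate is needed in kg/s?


m_dot = Q / dh
m_dot = 46.1 / 194.2
m_dot = 0.2374 kg/s

0.2374


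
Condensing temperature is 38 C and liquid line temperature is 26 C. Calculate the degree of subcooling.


Subcooling = T_cond - T_liquid
Subcooling = 38 - 26
Subcooling = 12 K

12


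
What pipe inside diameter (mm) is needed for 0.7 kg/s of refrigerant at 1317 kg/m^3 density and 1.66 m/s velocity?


A = m_dot / (rho * v) = 0.7 / (1317 * 1.66) = 0.0003201873553 m^2
d = sqrt(4*A/pi) * 1000
d = 20.2 mm

20.2


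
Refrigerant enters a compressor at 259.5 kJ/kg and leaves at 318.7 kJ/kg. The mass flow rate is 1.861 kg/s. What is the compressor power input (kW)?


dh = 318.7 - 259.5 = 59.2 kJ/kg
W = m_dot * dh = 1.861 * 59.2 = 110.17 kW

110.17


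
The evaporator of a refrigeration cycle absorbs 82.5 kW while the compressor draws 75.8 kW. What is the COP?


COP = Q_evap / W
COP = 82.5 / 75.8
COP = 1.088

1.088


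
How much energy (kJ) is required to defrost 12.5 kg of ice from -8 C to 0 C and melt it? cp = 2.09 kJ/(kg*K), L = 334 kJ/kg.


Sensible heat = cp * dT = 2.09 * 8 = 16.72 kJ/kg
Total per kg = 16.72 + 334 = 350.72 kJ/kg
Q = m * total = 12.5 * 350.72
Q = 4384.0 kJ

4384.0
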